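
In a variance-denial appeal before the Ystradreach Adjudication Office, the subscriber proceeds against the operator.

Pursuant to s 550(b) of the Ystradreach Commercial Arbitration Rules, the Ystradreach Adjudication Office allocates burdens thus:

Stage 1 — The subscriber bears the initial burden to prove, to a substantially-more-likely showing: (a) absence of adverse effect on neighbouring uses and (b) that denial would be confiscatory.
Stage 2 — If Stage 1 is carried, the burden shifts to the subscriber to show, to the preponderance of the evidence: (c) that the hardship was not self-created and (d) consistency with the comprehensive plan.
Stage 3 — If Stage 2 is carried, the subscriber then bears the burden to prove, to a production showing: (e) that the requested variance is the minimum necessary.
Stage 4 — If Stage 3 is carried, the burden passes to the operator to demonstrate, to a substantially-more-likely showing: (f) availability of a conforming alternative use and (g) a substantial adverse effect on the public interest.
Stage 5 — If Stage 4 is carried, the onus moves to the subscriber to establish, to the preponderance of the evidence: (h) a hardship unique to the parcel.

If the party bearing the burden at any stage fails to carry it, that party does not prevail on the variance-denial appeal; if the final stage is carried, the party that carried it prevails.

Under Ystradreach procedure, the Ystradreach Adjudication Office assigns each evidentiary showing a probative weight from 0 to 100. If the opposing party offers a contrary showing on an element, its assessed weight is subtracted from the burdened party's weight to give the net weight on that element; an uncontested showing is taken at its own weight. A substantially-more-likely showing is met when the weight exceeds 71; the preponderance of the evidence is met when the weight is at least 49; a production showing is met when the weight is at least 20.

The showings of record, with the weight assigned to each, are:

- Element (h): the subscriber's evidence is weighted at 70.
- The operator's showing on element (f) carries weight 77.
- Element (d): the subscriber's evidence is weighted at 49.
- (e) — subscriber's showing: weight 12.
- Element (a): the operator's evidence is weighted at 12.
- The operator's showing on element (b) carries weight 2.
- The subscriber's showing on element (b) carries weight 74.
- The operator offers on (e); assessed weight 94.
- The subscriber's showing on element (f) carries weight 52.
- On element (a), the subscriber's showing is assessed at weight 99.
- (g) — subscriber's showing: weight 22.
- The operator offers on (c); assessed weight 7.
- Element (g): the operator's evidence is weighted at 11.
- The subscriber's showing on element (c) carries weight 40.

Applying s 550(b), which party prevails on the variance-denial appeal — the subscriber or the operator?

At Stage 1 the subscriber must meet a substantially-more-likely showing (weight exceeds 71): on (a) the weight is 99 less the opposing 12 gives net 87, > 71, so (a) meets the standard; on (b) the weight is 74 less the opposing 2 gives net 72, > 71, so (b) meets the standard.
  Stage 1 carried; the burden remains with the subscriber.
At Stage 2 the subscriber must meet the preponderance of the evidence (weight is at least 49): on (c) the weight is 40 less the opposing 7 gives net 33, which does not reach 49, so (c) does not meet the standard; on (d) the weight is 49, which does reach 49, so (d) meets the standard.
  The subscriber does not carry Stage 2.
The analysis ends at Stage 2; the operator prevails.

operator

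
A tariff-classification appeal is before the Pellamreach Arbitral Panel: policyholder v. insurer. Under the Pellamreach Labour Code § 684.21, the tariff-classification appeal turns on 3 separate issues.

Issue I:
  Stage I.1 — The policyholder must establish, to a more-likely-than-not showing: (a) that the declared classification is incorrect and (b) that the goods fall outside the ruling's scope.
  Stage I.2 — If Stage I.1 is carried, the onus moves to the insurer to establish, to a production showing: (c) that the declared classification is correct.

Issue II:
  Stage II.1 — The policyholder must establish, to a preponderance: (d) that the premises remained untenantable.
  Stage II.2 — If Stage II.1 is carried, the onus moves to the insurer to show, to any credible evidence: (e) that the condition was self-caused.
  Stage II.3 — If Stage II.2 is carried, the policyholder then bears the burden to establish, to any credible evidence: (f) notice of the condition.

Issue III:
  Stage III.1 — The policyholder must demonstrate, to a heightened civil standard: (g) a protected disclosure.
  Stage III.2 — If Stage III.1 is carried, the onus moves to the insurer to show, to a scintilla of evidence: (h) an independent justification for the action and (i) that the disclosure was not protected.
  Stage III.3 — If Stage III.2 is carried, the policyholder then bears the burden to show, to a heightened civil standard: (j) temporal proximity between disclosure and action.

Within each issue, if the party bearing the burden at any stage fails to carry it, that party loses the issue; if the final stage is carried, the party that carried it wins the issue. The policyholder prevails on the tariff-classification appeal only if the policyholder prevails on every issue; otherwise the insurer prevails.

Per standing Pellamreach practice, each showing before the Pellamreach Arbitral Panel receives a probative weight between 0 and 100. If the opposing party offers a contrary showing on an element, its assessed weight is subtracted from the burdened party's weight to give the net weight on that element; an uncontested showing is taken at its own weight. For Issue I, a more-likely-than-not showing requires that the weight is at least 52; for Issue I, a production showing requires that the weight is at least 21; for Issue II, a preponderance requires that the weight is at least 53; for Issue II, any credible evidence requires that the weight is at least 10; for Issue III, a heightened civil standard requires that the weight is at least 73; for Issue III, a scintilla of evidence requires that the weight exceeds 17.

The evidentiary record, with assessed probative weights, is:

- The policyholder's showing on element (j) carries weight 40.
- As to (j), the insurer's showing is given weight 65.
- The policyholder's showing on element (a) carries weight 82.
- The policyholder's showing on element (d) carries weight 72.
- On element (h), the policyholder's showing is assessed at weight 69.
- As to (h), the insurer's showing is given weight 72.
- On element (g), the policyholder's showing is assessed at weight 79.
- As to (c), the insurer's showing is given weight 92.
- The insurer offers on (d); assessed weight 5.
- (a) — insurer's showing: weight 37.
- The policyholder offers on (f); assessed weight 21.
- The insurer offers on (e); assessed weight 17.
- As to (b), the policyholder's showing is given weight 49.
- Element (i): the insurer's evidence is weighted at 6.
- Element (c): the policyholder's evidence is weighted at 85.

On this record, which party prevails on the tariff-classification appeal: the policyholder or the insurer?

— Issue I —
Stage I.1 — burden on policyholder; standard: a more-likely-than-not showing (weight is at least 52).
    (a): 82 − 37 = 45 < 52 [not met]
    (b): 49 < 52 [not met]
  Stage I.1 not carried; the policyholder fails its burden.
So the insurer prevails on this issue.
— Issue II —
Stage II.1 (policyholder, a preponderance, weight is at least 53): (d) net 72−5=67 ≥ 53 — meets.
  All elements met. The burden passes to the insurer.
Stage II.2 (insurer, any credible evidence, weight is at least 10): (e) 17 ≥ 10 — meets.
  Stage II.2 carried; the burden shifts to the policyholder.
Stage II.3 (policyholder, any credible evidence, weight is at least 10): (f) 21 ≥ 10 — meets.
  The policyholder carries the last stage.
Every stage carried; the policyholder prevails on this issue.
— Issue III —
At Stage III.1 the policyholder must meet a heightened civil standard (weight is at least 73): on (g) the weight is 79, ≥ 73, so (g) meets the standard.
  Stage III.1 carried; the burden shifts to the insurer.
At Stage III.2 the insurer must meet a scintilla of evidence (weight exceeds 17): on (h) the weight is 72 less the opposing 69 gives net 3, which does not exceed 17, so (h) does not meet the standard; on (i) the weight is 6, which does not exceed 17, so (i) does not meet the standard.
  Stage III.2 not carried; the insurer fails its burden.
The policyholder prevails on this issue.
Per-issue: Issue I → insurer; Issue II → policyholder; Issue III → policyholder. The policyholder must prevail on every issue; overall, the insurer prevails.

insurer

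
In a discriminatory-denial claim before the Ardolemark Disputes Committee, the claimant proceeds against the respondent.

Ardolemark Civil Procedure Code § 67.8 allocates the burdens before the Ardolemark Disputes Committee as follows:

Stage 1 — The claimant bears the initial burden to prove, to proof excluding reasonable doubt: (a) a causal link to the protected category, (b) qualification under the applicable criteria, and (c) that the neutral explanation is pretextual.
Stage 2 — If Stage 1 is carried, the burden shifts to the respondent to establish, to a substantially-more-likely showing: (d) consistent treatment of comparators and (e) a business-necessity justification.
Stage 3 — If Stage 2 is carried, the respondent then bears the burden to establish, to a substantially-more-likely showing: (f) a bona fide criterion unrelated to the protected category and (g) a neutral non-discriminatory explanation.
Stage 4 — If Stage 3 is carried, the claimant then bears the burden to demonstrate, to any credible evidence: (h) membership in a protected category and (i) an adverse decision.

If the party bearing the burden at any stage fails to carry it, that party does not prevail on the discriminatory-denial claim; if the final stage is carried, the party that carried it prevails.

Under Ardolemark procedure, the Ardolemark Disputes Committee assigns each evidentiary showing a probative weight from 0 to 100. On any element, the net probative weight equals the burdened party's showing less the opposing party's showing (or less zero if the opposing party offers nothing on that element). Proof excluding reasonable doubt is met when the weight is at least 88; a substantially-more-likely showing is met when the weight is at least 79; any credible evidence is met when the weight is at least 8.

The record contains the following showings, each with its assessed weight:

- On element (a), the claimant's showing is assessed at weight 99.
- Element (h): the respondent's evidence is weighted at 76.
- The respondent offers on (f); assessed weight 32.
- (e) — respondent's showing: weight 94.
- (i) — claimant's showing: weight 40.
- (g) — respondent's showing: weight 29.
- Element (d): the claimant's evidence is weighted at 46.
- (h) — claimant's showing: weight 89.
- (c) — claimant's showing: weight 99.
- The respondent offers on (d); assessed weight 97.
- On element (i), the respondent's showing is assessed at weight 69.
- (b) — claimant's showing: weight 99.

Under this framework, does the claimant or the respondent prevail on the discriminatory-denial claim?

Stage 1 (claimant, proof excluding reasonable doubt, weight is at least 88): (a) 99 ≥ 88 — meets; (b) 99 ≥ 88 — meets; (c) 99 ≥ 88 — meets.
  Stage 1 is satisfied; the onus moves to the respondent.
Stage 2 (respondent, a substantially-more-likely showing, weight is at least 79): (d) net 97−46=51 < 79 — fails; (e) 94 ≥ 79 — meets.
  Stage 2 not carried; the respondent fails its burden.
So the claimant prevails.

claimant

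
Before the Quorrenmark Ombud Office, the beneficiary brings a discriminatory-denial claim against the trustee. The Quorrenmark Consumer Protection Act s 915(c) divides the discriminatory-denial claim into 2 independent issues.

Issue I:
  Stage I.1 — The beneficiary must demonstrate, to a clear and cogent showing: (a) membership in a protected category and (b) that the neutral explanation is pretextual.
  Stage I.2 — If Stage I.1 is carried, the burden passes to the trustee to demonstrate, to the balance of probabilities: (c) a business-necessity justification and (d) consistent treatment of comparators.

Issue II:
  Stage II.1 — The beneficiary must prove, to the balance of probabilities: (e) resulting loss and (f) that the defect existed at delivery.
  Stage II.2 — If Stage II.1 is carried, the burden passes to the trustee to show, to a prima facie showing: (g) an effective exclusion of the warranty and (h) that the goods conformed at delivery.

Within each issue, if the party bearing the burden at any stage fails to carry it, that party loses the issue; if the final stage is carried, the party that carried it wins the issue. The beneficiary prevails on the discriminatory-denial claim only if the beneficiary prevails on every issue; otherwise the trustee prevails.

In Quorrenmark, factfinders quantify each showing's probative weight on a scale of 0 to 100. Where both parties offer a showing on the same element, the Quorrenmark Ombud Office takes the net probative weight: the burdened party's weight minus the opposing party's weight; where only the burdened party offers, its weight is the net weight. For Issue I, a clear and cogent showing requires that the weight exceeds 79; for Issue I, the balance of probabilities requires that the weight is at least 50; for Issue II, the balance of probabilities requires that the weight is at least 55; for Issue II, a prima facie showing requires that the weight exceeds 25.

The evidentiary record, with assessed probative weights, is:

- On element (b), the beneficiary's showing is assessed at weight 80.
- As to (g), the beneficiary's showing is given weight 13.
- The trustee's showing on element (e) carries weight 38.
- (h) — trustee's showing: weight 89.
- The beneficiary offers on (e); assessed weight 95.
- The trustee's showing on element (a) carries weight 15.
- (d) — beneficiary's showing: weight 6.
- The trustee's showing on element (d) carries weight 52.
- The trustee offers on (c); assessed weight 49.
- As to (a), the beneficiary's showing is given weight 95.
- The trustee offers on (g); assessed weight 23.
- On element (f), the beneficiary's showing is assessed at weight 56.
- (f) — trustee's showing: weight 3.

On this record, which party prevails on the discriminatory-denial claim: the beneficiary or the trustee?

— Issue I —
Stage I.1 — burden on beneficiary; standard: a clear and cogent showing (weight exceeds 79).
    (a): 95 − 15 = 80 > 79 [met]
    (b): 80 > 79 [met]
  Stage I.1 carried; the burden shifts to the trustee.
Stage I.2 — burden on trustee; standard: the balance of probabilities (weight is at least 50).
    (c): 49 < 50 [not met]
    (d): 52 − 6 = 46 < 50 [not met]
  Not every element is met, so the trustee fails to carry Stage I.2.
So the beneficiary prevails on this issue.
— Issue II —
Stage II.1 — burden on beneficiary; standard: the balance of probabilities (weight is at least 55).
    (e): 95 − 38 = 57 ≥ 55 [met]
    (f): 56 − 3 = 53 < 55 [not met]
  Not every element is met, so the beneficiary fails to carry Stage II.1.
The analysis ends at Stage II.1; the trustee prevails on this issue.
Per-issue: Issue I → beneficiary; Issue II → trustee. The beneficiary must prevail on every issue; overall, the trustee prevails.

trustee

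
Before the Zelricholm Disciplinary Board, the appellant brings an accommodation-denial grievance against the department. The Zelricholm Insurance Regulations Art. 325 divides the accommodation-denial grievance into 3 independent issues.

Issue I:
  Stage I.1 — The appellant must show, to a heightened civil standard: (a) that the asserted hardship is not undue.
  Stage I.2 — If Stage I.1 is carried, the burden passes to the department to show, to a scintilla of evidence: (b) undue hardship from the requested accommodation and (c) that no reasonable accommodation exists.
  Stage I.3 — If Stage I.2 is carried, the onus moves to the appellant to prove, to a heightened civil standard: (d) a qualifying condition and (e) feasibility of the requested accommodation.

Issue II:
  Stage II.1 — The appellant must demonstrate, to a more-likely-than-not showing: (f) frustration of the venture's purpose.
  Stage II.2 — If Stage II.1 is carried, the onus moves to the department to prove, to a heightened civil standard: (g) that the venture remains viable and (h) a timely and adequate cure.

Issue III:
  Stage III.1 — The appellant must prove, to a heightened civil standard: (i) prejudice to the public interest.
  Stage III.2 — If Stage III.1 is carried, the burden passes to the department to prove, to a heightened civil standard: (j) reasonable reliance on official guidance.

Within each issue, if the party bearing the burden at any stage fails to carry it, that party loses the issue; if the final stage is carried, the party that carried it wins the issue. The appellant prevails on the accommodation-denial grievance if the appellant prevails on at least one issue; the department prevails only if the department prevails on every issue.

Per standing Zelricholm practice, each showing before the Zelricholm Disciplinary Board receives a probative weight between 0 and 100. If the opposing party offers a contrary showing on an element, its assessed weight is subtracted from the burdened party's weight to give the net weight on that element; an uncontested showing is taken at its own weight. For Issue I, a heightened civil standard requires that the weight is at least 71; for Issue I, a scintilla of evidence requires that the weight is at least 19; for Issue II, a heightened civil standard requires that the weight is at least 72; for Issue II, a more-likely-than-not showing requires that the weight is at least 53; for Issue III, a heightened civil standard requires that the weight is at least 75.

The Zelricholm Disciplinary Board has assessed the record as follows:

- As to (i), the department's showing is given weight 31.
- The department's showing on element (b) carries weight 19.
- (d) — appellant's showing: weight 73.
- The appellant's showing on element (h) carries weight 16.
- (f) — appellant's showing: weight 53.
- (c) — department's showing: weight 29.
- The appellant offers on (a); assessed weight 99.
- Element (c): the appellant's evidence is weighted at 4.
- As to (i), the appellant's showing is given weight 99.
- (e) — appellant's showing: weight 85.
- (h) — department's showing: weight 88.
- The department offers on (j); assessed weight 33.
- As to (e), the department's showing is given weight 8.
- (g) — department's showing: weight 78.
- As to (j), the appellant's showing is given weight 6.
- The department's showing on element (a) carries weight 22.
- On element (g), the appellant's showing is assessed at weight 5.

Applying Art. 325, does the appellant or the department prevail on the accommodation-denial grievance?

appellant

— Issue I —
Stage I.1 — burden on appellant; standard: a heightened civil standard (weight is at least 71).
    (a): 99 − 22 = 77 ≥ 71 [met]
  Stage I.1 carried; the burden shifts to the department.
Stage I.2 — burden on department; standard: a scintilla of evidence (weight is at least 19).
    (b): 19 ≥ 19 [met]
    (c): 29 − 4 = 25 ≥ 19 [met]
  Stage I.2 is satisfied; the onus moves to the appellant.
Stage I.3 — burden on appellant; standard: a heightened civil standard (weight is at least 71).
    (d): 73 ≥ 71 [met]
    (e): 85 − 8 = 77 ≥ 71 [met]
  The appellant carries the last stage.
Every stage carried; the appellant prevails on this issue.
— Issue II —
At Stage II.1 the appellant must meet a more-likely-than-not showing (weight is at least 53): on (f) the weight is 53, ≥ 53, so (f) meets the standard.
  All elements met. The burden passes to the department.
At Stage II.2 the department must meet a heightened civil standard (weight is at least 72): on (g) the weight is 78 less the opposing 5 gives net 73, ≥ 72, so (g) meets the standard; on (h) the weight is 88 less the opposing 16 gives net 72, ≥ 72, so (h) meets the standard.
  The department carries the last stage.
Every stage carried; the department prevails on this issue.
— Issue III —
Stage III.1 (appellant, a heightened civil standard, weight is at least 75): (i) net 99−31=68 < 75 — fails.
  The appellant does not carry Stage III.1.
The analysis ends at Stage III.1; the department prevails on this issue.
Per-issue: Issue I → appellant; Issue II → department; Issue III → department. The appellant must prevail on at least one issue; overall, the appellant prevails.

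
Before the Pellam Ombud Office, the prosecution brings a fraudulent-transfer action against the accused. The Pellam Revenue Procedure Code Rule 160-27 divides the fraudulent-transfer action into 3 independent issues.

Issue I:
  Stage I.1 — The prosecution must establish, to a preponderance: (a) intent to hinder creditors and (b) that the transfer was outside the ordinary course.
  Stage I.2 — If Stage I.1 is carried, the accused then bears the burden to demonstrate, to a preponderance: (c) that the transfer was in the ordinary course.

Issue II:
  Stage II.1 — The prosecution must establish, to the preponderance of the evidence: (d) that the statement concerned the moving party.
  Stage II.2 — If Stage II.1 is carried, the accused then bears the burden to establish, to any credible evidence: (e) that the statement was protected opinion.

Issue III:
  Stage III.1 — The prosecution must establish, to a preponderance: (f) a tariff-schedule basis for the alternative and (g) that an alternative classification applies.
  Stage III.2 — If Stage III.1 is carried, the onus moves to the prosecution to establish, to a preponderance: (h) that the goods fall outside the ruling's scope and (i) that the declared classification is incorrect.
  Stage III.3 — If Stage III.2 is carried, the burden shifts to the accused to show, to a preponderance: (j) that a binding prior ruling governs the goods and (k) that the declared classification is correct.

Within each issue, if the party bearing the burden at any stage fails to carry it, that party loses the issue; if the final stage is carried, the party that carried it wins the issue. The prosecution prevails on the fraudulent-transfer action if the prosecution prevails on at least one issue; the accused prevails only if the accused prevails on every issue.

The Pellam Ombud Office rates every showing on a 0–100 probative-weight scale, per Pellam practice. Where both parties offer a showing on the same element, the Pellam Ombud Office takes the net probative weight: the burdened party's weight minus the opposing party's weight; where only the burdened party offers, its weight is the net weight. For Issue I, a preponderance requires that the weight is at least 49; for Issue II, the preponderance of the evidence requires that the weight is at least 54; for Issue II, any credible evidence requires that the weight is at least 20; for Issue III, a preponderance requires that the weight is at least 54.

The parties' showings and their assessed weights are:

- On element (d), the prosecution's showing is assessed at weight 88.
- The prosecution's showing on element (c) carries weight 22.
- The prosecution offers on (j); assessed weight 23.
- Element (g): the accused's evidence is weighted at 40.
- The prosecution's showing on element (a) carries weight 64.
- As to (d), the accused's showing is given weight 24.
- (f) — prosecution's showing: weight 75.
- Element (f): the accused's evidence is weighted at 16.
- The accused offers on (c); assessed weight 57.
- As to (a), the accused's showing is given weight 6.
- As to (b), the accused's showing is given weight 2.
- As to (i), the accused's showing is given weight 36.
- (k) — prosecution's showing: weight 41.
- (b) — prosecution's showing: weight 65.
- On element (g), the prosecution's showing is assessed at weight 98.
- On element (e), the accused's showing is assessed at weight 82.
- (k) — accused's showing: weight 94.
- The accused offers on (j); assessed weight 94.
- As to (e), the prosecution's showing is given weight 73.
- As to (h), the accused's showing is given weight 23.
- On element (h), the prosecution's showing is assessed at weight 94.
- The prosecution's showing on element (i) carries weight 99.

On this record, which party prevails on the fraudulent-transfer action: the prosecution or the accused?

— Issue I —
Stage I.1 — burden on prosecution; standard: a preponderance (weight is at least 49).
    (a): 64 − 6 = 58 ≥ 49 [met]
    (b): 65 − 2 = 63 ≥ 49 [met]
  The prosecution carries Stage I.1; the accused now bears the burden.
Stage I.2 — burden on accused; standard: a preponderance (weight is at least 49).
    (c): 57 − 22 = 35 < 49 [not met]
  Not every element is met, so the accused fails to carry Stage I.2.
The prosecution prevails on this issue.
— Issue II —
Stage II.1 (prosecution, the preponderance of the evidence, weight is at least 54): (d) net 88−24=64 ≥ 54 — meets.
  The prosecution carries Stage II.1; the accused now bears the burden.
Stage II.2 (accused, any credible evidence, weight is at least 20): (e) net 82−73=9 < 20 — fails.
  The accused does not carry Stage II.2.
The analysis ends at Stage II.2; the prosecution prevails on this issue.
— Issue III —
Stage III.1 — burden on prosecution; standard: a preponderance (weight is at least 54).
    (f): 75 − 16 = 59 ≥ 54 [met]
    (g): 98 − 40 = 58 ≥ 54 [met]
  Stage III.1 carried; the burden remains with the prosecution.
Stage III.2 — burden on prosecution; standard: a preponderance (weight is at least 54).
    (h): 94 − 23 = 71 ≥ 54 [met]
    (i): 99 − 36 = 63 ≥ 54 [met]
  All elements met. The burden passes to the accused.
Stage III.3 — burden on accused; standard: a preponderance (weight is at least 54).
    (j): 94 − 23 = 71 ≥ 54 [met]
    (k): 94 − 41 = 53 < 54 [not met]
  Not every element is met, so the accused fails to carry Stage III.3.
The analysis ends at Stage III.3; the prosecution prevails on this issue.
Per-issue: Issue I → prosecution; Issue II → prosecution; Issue III → prosecution. The prosecution must prevail on at least one issue; overall, the prosecution prevails.

prosecution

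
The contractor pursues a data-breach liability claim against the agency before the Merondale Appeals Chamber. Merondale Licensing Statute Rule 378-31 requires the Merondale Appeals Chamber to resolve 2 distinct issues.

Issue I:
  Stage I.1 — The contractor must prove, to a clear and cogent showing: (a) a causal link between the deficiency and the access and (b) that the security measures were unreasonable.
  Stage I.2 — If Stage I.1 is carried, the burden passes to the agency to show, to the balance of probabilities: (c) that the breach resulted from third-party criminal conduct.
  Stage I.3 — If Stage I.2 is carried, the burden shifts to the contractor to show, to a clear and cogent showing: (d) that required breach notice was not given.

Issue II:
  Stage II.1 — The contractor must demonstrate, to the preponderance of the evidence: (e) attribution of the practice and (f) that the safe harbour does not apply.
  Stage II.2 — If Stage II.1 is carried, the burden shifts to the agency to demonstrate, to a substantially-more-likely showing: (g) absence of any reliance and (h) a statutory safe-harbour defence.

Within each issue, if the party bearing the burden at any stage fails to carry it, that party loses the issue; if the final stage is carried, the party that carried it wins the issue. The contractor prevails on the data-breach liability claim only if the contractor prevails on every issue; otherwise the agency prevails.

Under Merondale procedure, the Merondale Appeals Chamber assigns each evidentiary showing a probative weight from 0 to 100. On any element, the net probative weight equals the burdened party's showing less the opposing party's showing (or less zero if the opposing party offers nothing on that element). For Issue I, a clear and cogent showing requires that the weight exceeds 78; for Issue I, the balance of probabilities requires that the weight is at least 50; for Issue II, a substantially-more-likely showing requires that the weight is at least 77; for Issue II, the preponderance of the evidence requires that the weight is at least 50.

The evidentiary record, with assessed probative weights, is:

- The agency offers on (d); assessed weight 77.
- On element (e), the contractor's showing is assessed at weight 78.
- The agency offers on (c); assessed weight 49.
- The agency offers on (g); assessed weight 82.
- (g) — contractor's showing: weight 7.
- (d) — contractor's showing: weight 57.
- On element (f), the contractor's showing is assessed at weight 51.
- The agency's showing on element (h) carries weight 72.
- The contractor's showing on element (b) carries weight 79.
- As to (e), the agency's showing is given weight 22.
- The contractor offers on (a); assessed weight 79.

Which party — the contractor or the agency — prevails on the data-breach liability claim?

contractor

— Issue I —
Stage I.1 (contractor, a clear and cogent showing, weight exceeds 78): (a) 79 > 78 — meets; (b) 79 > 78 — meets.
  The contractor carries Stage I.1; the agency now bears the burden.
Stage I.2 (agency, the balance of probabilities, weight is at least 50): (c) 49 < 50 — fails.
  Stage I.2 not carried; the agency fails its burden.
The contractor prevails on this issue.
— Issue II —
Stage II.1 — burden on contractor; standard: the preponderance of the evidence (weight is at least 50).
    (e): 78 − 22 = 56 ≥ 50 [met]
    (f): 51 ≥ 50 [met]
  Stage II.1 is satisfied; the onus moves to the agency.
Stage II.2 — burden on agency; standard: a substantially-more-likely showing (weight is at least 77).
    (g): 82 − 7 = 75 < 77 [not met]
    (h): 72 < 77 [not met]
  Stage II.2 not carried; the agency fails its burden.
The contractor prevails on this issue.
Per-issue: Issue I → contractor; Issue II → contractor. The contractor must prevail on every issue; overall, the contractor prevails.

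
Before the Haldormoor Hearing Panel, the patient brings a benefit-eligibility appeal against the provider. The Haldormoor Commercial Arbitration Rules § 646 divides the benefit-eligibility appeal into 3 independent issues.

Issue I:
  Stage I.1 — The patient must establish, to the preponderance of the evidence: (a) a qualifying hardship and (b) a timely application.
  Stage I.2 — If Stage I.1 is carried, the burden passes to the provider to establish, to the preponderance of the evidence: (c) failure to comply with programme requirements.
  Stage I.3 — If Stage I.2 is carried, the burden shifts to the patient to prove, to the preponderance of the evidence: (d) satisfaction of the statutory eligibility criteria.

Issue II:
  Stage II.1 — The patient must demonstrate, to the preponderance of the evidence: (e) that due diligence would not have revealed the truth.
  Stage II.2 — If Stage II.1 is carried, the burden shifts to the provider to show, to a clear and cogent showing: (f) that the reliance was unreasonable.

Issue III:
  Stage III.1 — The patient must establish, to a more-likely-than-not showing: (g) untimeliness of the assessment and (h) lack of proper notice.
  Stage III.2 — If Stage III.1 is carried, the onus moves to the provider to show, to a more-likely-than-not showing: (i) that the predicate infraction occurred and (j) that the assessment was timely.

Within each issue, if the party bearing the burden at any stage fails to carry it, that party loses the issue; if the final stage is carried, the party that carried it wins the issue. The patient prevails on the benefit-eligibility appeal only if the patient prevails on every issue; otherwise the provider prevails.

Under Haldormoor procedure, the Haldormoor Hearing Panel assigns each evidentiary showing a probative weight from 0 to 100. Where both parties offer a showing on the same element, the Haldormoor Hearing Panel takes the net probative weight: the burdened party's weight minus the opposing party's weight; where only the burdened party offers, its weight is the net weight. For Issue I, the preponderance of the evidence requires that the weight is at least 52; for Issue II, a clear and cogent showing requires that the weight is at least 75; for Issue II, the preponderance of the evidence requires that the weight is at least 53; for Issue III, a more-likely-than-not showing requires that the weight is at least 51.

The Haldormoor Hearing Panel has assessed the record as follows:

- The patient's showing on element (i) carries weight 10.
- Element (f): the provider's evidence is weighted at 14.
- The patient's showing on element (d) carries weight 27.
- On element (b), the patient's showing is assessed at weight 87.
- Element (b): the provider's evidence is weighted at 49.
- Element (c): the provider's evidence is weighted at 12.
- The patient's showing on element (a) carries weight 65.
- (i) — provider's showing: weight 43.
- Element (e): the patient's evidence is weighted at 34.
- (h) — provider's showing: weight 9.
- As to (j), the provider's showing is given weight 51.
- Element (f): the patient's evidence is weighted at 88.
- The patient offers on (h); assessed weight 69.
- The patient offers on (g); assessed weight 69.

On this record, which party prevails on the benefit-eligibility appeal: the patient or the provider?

provider

— Issue I —
Stage I.1 — burden on patient; standard: the preponderance of the evidence (weight is at least 52).
    (a): 65 ≥ 52 [met]
    (b): 87 − 49 = 38 < 52 [not met]
  Not every element is met, so the patient fails to carry Stage I.1.
The provider prevails on this issue.
— Issue II —
At Stage II.1 the patient must meet the preponderance of the evidence (weight is at least 53): on (e) the weight is 34, < 53, so (e) does not meet the standard.
  The patient does not carry Stage II.1.
The provider prevails on this issue.
— Issue III —
Stage III.1 (patient, a more-likely-than-not showing, weight is at least 51): (g) 69 ≥ 51 — meets; (h) net 69−9=60 ≥ 51 — meets.
  Stage III.1 is satisfied; the onus moves to the provider.
Stage III.2 (provider, a more-likely-than-not showing, weight is at least 51): (i) net 43−10=33 < 51 — fails; (j) 51 ≥ 51 — meets.
  Stage III.2 not carried; the provider fails its burden.
So the patient prevails on this issue.
Per-issue: Issue I → provider; Issue II → provider; Issue III → patient. The patient must prevail on every issue; overall, the provider prevails.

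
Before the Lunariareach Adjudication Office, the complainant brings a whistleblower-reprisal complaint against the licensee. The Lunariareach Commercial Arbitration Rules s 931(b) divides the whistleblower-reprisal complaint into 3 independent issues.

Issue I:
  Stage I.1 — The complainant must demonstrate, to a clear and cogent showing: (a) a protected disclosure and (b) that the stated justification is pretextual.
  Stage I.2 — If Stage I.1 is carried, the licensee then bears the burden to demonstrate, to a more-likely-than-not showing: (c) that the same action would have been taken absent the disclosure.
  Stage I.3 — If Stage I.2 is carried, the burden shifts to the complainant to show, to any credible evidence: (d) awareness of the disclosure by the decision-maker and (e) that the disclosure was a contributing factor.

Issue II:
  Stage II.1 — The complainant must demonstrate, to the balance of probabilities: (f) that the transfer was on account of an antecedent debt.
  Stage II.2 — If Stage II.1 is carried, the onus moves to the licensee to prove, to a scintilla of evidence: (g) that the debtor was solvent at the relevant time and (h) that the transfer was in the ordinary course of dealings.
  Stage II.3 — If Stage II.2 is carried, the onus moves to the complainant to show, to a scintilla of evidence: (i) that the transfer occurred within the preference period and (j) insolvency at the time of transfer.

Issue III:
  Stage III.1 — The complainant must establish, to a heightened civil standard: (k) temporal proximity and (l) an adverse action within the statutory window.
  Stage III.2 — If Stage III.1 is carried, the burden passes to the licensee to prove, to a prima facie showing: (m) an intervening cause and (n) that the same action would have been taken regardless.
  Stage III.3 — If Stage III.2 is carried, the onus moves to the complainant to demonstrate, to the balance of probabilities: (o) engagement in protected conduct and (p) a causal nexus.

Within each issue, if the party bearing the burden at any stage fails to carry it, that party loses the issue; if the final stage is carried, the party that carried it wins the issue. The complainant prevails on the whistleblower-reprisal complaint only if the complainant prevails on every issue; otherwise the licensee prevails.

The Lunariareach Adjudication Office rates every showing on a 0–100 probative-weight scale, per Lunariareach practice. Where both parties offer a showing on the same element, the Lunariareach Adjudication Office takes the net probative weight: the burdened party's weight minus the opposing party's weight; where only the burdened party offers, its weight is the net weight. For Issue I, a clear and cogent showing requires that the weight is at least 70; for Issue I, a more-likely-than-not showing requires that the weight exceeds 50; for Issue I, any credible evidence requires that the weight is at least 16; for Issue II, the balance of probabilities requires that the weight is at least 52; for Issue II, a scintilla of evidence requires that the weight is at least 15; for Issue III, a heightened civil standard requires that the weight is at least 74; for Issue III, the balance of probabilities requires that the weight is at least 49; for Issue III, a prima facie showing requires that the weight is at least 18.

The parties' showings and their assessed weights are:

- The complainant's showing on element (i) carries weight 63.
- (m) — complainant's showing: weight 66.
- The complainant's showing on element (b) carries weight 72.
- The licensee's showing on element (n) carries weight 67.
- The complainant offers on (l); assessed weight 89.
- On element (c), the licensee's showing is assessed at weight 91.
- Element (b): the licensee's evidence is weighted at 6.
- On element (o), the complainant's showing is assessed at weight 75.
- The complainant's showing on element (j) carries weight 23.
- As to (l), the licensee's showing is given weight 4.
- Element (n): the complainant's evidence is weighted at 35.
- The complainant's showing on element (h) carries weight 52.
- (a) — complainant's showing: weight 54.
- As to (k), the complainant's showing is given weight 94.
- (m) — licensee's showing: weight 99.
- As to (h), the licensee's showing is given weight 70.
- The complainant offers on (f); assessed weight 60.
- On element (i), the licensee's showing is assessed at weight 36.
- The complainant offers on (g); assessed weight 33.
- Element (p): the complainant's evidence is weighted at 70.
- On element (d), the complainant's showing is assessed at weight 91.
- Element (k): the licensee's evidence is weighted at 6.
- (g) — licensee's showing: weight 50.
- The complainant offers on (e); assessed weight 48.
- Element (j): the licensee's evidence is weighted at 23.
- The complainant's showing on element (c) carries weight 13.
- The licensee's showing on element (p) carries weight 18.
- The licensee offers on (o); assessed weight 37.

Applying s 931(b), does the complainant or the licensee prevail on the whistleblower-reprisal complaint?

— Issue I —
Stage I.1 — burden on complainant; standard: a clear and cogent showing (weight is at least 70).
    (a): 54 < 70 [not met]
    (b): 72 − 6 = 66 < 70 [not met]
  Stage I.1 not carried; the complainant fails its burden.
The analysis ends at Stage I.1; the licensee prevails on this issue.
— Issue II —
Stage II.1 — burden on complainant; standard: the balance of probabilities (weight is at least 52).
    (f): 60 ≥ 52 [met]
  The complainant carries Stage II.1; the licensee now bears the burden.
Stage II.2 — burden on licensee; standard: a scintilla of evidence (weight is at least 15).
    (g): 50 − 33 = 17 ≥ 15 [met]
    (h): 70 − 52 = 18 ≥ 15 [met]
  Stage II.2 is satisfied; the onus moves to the complainant.
Stage II.3 — burden on complainant; standard: a scintilla of evidence (weight is at least 15).
    (i): 63 − 36 = 27 ≥ 15 [met]
    (j): 23 − 23 = 0 < 15 [not met]
  Stage II.3 not carried; the complainant fails its burden.
So the licensee prevails on this issue.
— Issue III —
At Stage III.1 the complainant must meet a heightened civil standard (weight is at least 74): on (k) the weight is 94 less the opposing 6 gives net 88, ≥ 74, so (k) meets the standard; on (l) the weight is 89 less the opposing 4 gives net 85, which does reach 74, so (l) meets the standard.
  The complainant carries Stage III.1; the licensee now bears the burden.
At Stage III.2 the licensee must meet a prima facie showing (weight is at least 18): on (m) the weight is 99 less the opposing 66 gives net 33, ≥ 18, so (m) meets the standard; on (n) the weight is 67 less the opposing 35 gives net 32, which does reach 18, so (n) meets the standard.
  All elements met. The burden passes to the complainant.
At Stage III.3 the complainant must meet the balance of probabilities (weight is at least 49): on (o) the weight is 75 less the opposing 37 gives net 38, which does not reach 49, so (o) does not meet the standard; on (p) the weight is 70 less the opposing 18 gives net 52, which does reach 49, so (p) meets the standard.
  Stage III.3 not carried; the complainant fails its burden.
So the licensee prevails on this issue.
Per-issue: Issue I → licensee; Issue II → licensee; Issue III → licensee. The complainant must prevail on every issue; overall, the licensee prevails.

licensee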